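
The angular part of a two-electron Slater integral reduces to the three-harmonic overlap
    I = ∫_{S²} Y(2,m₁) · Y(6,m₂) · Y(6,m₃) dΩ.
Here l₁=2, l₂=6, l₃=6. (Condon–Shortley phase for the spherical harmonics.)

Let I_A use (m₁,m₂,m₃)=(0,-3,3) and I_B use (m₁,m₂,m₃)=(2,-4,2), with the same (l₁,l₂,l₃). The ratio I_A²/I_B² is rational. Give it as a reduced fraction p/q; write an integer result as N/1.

5/36

Shared (l₁,l₂,l₃)=(2,6,6): N and (l;000)² cancel in I_A²/I_B².
A: Δ = 2!·2!·10!/15! = 1/90090; Racah Σ t=0..2: t=0:+1/120960 t=1:−1/80640 t=2:+1/1451520 = -1/290304; ⇒ 3j(2 6 6; 0 -3 3)² = 5/2002, sgn +1
B: Δ = 2!·2!·10!/15! = 1/90090; Racah Σ t=0..0: t=0:+1/322560 = 1/322560; ⇒ 3j(2 6 6; 2 -4 2)² = 18/1001, sgn +1
I_A²/I_B² = (5/2002)/(18/1001) = 5/36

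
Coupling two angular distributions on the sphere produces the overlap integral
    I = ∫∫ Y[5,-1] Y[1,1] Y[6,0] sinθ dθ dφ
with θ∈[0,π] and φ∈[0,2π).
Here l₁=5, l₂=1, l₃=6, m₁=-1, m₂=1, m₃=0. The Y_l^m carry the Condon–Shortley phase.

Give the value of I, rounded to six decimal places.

0.158246

Checks pass: Σm=0; 12 even; l₃=6∈[4,6].
(2·5+1)(2·1+1)(2·6+1) = 429
Δ: 0! 10! 2! / 13! → 1/858
sum: t=0:+1/14400 = 1/14400
3j²(5 1 6; 0 0 0) = Δ·Π!·Σ² = 6/143  (sign +1)
sum: t=0:+1/34560 = 1/34560
3j²(5 1 6; -1 1 0) = Δ·Π!·Σ² = 5/286  (sign +1)
combine: 4πI² = 429·6/143·5/286 = 45/143
take √, sign +1: I = 0.15824621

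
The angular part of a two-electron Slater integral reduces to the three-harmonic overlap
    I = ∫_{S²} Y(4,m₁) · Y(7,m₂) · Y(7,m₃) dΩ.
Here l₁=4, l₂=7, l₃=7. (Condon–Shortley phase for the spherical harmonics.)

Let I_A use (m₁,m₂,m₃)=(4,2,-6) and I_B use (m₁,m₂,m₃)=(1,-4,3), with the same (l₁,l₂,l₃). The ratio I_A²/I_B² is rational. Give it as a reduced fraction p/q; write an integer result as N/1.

50/91

l's match ⇒ only the (l;m) 3-j factors differ between A and B.
A: triangle coeff Δ(4,7,7) = 1/58198140; Σ_t [0,0]: t=0:+1/209018880 = 1/209018880; (3j)²=25/5814 [(4 7 7; 4 2 -6)], sign=-1
B: triangle coeff Δ(4,7,7) = 1/58198140; Σ_t [0,3]: t=0:+1/4354560 t=1:−1/1935360 t=2:+1/8709120 t=3:−1/522547200 = -13/74649600; (3j)²=91/11628 [(4 7 7; 1 -4 3)], sign=-1
I_A²/I_B² = (25/5814)/(91/11628) = 50/91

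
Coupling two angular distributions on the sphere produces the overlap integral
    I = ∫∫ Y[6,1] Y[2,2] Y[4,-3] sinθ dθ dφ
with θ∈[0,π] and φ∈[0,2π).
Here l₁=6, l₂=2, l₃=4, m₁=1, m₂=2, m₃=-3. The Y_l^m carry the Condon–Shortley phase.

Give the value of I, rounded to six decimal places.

m-sum 0 ✓  L=12 even ✓  4≤4≤8 ✓
Π(2lᵢ+1) = 13×5×9 = 585
triangle coeff Δ(6,2,4) = 1/6435
Σ_t [2,2]: t=2:+1/2304 = 1/2304
(3j)²=5/143 [(6 2 4; 0 0 0)], sign=+1
Σ_t [4,4]: t=4:+1/120960 = 1/120960
(3j)²=1/1287 [(6 2 4; 1 2 -3)], sign=-1
⇒ 4πI² = 25/1573
I = (-1)√(25/1573/(4π)) = -0.03556319

-0.035563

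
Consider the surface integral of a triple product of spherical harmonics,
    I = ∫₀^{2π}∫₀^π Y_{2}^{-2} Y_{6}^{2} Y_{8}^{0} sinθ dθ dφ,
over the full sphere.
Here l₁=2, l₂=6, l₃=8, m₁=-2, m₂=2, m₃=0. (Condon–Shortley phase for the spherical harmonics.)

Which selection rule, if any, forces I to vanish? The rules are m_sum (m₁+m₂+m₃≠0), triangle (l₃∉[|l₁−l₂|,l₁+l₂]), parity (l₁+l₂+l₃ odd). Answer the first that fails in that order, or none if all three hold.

Σmᵢ = 0  ✓
l₃∈[|l₁−l₂|,l₁+l₂]=[4,8], have l₃=8  ✓
Σlᵢ = 16 ⇒ even  ✓

none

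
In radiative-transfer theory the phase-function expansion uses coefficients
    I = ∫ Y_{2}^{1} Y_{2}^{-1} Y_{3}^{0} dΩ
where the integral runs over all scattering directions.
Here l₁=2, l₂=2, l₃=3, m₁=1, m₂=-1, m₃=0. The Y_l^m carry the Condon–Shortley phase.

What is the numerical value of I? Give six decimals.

Σlᵢ=7 odd — θ-integrand is odd under cosθ→−cosθ; I=0

0.000000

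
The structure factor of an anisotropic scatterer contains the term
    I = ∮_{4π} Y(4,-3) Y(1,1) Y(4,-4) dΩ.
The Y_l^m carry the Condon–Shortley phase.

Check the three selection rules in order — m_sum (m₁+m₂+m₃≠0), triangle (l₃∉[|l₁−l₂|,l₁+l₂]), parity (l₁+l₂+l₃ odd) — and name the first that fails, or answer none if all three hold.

m_sum

Σmᵢ = -6  ✗
l₃∈[|l₁−l₂|,l₁+l₂]=[3,5], have l₃=4
Σlᵢ = 9 ⇒ odd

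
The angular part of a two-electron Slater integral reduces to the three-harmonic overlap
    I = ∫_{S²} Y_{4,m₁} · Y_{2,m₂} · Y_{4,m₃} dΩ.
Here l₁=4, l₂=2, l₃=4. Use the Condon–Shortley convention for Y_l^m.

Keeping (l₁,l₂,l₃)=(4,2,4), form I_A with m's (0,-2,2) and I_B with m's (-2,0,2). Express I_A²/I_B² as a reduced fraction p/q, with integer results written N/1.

Shared (l₁,l₂,l₃)=(4,2,4): N and (l;000)² cancel in I_A²/I_B².
A: Δ = 2!·6!·2!/11! = 1/13860; Racah Σ t=0..0: t=0:+1/192 = 1/192; ⇒ 3j(4 2 4; 0 -2 2)² = 3/77, sgn +1
B: Δ = 2!·6!·2!/11! = 1/13860; Racah Σ t=0..2: t=0:+1/2880 t=1:−1/120 t=2:+1/192 = -1/360; ⇒ 3j(4 2 4; -2 0 2)² = 16/3465, sgn -1
I_A²/I_B² = (3/77)/(16/3465) = 135/16

135/16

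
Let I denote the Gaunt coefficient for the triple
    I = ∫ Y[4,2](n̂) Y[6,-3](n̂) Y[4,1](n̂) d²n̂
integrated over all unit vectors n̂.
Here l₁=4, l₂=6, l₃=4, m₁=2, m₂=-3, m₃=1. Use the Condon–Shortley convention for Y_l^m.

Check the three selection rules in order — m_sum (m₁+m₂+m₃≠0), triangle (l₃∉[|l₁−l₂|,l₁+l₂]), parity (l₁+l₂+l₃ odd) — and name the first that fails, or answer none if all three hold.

azimuthal sum: 2 − 3 + 1 = 0  ✓
2 ≤ 4 ≤ 10 (triangle on l)  ✓
L = 4 + 6 + 4 = 14 (even)  ✓

none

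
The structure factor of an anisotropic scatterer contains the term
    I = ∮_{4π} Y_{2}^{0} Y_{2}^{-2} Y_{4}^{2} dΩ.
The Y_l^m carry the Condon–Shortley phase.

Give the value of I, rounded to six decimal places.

0.156078

Rules hold: Σm=0, L=8 even, 0≤4≤4.
N = 5·5·9 = 225
Δ = 0!·4!·4!/9! = 1/630
Racah Σ t=0..0: t=0:+1/16 = 1/16
⇒ 3j(2 2 4; 0 0 0)² = 2/35, sgn +1
Racah Σ t=0..0: t=0:+1/96 = 1/96
⇒ 3j(2 2 4; 0 -2 2)² = 1/42, sgn +1
4πI² = N·(3j₀)²·(3jₘ)² = 15/49
I = +1·√(0.306122/4π) = 0.15607835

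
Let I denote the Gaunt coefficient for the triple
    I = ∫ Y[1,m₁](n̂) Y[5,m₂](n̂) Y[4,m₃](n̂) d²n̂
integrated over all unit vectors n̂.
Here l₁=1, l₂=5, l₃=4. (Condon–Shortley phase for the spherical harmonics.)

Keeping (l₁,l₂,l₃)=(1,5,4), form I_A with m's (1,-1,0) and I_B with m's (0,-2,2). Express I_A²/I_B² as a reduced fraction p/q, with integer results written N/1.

5/7

l's match ⇒ only the (l;m) 3-j factors differ between A and B.
A: triangle coeff Δ(1,5,4) = 1/495; Σ_t [0,0]: t=0:+1/1152 = 1/1152; (3j)²=1/33 [(1 5 4; 1 -1 0)], sign=+1
B: triangle coeff Δ(1,5,4) = 1/495; Σ_t [1,1]: t=1:−1/1440 = -1/1440; (3j)²=7/165 [(1 5 4; 0 -2 2)], sign=-1
I_A²/I_B² = (1/33)/(7/165) = 5/7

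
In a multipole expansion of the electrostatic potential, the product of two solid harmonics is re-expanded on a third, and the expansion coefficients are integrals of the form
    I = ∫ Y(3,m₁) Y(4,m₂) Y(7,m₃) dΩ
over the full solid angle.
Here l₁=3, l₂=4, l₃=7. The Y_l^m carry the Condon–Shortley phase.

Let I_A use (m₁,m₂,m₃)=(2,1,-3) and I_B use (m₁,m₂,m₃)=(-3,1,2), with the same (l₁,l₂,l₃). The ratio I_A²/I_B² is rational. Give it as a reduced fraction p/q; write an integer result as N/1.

l's match ⇒ only the (l;m) 3-j factors differ between A and B.
A: triangle coeff Δ(3,4,7) = 1/45045; Σ_t [0,0]: t=0:+1/86400 = 1/86400; (3j)²=16/715 [(3 4 7; 2 1 -3)], sign=+1
B: triangle coeff Δ(3,4,7) = 1/45045; Σ_t [0,0]: t=0:+1/518400 = 1/518400; (3j)²=4/2145 [(3 4 7; -3 1 2)], sign=-1
I_A²/I_B² = (16/715)/(4/2145) = 12/1

12/1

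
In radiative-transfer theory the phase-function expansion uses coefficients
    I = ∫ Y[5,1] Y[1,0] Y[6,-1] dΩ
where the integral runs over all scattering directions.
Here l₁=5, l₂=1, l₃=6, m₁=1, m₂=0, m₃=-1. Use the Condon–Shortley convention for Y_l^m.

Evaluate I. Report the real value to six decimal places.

m-sum 0 ✓  L=12 even ✓  4≤6≤6 ✓
Π(2lᵢ+1) = 11×3×13 = 429
triangle coeff Δ(5,1,6) = 1/858
Σ_t [0,0]: t=0:+1/14400 = 1/14400
(3j)²=6/143 [(5 1 6; 0 0 0)], sign=+1
Σ_t [0,0]: t=0:+1/17280 = 1/17280
(3j)²=35/858 [(5 1 6; 1 0 -1)], sign=-1
⇒ 4πI² = 105/143
I = (-1)√(105/143/(4π)) = -0.24172507

-0.241725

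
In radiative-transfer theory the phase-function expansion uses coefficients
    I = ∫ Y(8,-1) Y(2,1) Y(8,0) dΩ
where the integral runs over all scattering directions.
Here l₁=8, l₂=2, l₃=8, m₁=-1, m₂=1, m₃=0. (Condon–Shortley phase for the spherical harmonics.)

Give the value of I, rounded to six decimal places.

Checks pass: Σm=0; 18 even; l₃=8∈[6,10].
(2·8+1)(2·2+1)(2·8+1) = 1445
Δ: 2! 14! 2! / 19! → 1/348840
sum: t=0:+1/116121600 t=1:−1/25401600 t=2:+1/116121600 = -1/45158400
3j²(8 2 8; 0 0 0) = Δ·Π!·Σ² = 24/1615  (sign -1)
sum: t=1:−1/58060800 t=2:+1/50803200 = 1/406425600
3j²(8 2 8; -1 1 0) = Δ·Π!·Σ² = 1/3230  (sign +1)
combine: 4πI² = 1445·24/1615·1/3230 = 12/1805
take √, sign -1: I = -0.02300102

-0.023001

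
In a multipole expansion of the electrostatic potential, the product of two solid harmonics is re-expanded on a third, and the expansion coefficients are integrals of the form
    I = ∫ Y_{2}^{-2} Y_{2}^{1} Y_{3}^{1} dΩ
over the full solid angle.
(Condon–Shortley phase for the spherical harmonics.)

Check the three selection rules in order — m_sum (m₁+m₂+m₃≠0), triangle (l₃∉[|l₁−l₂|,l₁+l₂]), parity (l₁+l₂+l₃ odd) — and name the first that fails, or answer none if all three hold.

parity

azimuthal sum: -2 + 1 + 1 = 0  ✓
0 ≤ 3 ≤ 4 (triangle on l)  ✓
L = 2 + 2 + 3 = 7 (odd)  ✗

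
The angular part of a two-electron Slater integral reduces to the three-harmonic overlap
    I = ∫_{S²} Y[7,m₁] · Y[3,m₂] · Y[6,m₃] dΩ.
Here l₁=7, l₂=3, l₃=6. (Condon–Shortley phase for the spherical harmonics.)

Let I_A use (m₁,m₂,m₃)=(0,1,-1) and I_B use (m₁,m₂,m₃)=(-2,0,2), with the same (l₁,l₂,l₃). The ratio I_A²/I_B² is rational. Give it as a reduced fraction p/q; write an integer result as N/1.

Same 7,3,6: normalisation and zero-m 3j drop out of the ratio.
A: Δ: 4! 10! 2! / 17! → 1/2042040; sum: t=2:+1/115200 t=3:−1/103680 t=4:+1/1451520 = -1/3628800; 3j²(7 3 6; 0 1 -1) = Δ·Π!·Σ² = 1/36465  (sign +1)
B: Δ: 4! 10! 2! / 17! → 1/2042040; sum: t=1:−1/967680 t=2:+1/120960 t=3:−1/207360 = 1/414720; 3j²(7 3 6; -2 0 2) = Δ·Π!·Σ² = 21/4862  (sign +1)
I_A²/I_B² = (1/36465)/(21/4862) = 2/315

2/315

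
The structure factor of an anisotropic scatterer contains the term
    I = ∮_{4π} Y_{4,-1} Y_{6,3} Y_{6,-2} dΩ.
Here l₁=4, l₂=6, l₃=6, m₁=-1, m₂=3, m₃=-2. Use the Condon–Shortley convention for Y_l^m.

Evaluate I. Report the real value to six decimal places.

Rules hold: Σm=0, L=16 even, 2≤6≤10.
N = 9·13·13 = 1521
Δ = 4!·4!·8!/17! = 1/15315300
Racah Σ t=0..4: t=0:+1/829440 t=1:−1/25920 t=2:+1/9216 t=3:−1/25920 t=4:+1/829440 = 7/207360
⇒ 3j(4 6 6; 0 0 0)² = 28/2431, sgn +1
Racah Σ t=1..4: t=1:−1/5806080 t=2:+1/120960 t=3:−1/34560 t=4:+1/103680 = -13/1161216
⇒ 3j(4 6 6; -1 3 -2)² = 65/5236, sgn -1
4πI² = N·(3j₀)²·(3jₘ)² = 7605/34969
I = -1·√(0.217478/4π) = -0.13155370

-0.131554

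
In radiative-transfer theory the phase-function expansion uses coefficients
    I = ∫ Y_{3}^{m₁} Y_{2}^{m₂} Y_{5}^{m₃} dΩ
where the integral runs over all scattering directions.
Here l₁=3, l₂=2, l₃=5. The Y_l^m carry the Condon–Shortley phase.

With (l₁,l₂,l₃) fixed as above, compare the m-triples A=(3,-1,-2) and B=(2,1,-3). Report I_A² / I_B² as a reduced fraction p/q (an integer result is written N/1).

1/16

Same 3,2,5: normalisation and zero-m 3j drop out of the ratio.
A: Δ: 0! 6! 4! / 11! → 1/2310; sum: t=0:+1/4320 = 1/4320; 3j²(3 2 5; 3 -1 -2) = Δ·Π!·Σ² = 1/330  (sign -1)
B: Δ: 0! 6! 4! / 11! → 1/2310; sum: t=0:+1/720 = 1/720; 3j²(3 2 5; 2 1 -3) = Δ·Π!·Σ² = 8/165  (sign +1)
I_A²/I_B² = (1/330)/(8/165) = 1/16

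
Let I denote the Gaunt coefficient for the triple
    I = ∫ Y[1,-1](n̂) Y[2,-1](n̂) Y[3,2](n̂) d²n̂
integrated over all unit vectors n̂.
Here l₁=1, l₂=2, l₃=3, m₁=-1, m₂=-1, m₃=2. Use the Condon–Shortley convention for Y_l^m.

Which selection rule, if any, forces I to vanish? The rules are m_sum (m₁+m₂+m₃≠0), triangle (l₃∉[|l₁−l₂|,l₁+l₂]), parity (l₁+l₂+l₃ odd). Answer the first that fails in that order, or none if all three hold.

none

Σmᵢ = 0  ✓
l₃∈[|l₁−l₂|,l₁+l₂]=[1,3], have l₃=3  ✓
Σlᵢ = 6 ⇒ even  ✓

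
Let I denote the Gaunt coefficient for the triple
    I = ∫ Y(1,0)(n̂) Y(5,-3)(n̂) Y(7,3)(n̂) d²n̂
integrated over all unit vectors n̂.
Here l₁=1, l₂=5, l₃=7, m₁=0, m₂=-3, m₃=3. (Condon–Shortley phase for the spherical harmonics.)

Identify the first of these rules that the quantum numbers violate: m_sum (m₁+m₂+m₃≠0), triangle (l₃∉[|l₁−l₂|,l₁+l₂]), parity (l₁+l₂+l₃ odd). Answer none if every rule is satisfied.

Σmᵢ = 0  ✓
l₃∈[|l₁−l₂|,l₁+l₂]=[4,6], have l₃=7  ✗
Σlᵢ = 13 ⇒ odd

triangle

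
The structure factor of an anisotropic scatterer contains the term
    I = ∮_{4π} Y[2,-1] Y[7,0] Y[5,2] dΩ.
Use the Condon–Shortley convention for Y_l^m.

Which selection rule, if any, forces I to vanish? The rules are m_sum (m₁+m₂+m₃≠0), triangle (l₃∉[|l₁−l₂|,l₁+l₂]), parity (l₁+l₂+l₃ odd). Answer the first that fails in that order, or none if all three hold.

Σmᵢ = 1  ✗
l₃∈[|l₁−l₂|,l₁+l₂]=[5,9], have l₃=5
Σlᵢ = 14 ⇒ even

m_sum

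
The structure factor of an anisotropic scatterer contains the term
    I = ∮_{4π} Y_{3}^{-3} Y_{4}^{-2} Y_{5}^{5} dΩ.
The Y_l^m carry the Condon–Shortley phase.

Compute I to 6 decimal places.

m-sum 0 ✓  L=12 even ✓  1≤5≤7 ✓
Π(2lᵢ+1) = 7×9×11 = 693
triangle coeff Δ(3,4,5) = 1/180180
Σ_t [0,2]: t=0:+1/576 t=1:−1/144 t=2:+1/576 = -1/288
(3j)²=20/1001 [(3 4 5; 0 0 0)], sign=+1
Σ_t [2,2]: t=2:+1/34560 = 1/34560
(3j)²=5/286 [(3 4 5; -3 -2 5)], sign=+1
⇒ 4πI² = 450/1859
I = (+1)√(450/1859/(4π)) = 0.13879110

0.138791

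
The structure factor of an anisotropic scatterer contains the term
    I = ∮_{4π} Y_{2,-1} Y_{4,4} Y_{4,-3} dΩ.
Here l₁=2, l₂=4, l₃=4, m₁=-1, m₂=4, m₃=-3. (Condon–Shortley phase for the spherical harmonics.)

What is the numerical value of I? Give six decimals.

Rules hold: Σm=0, L=10 even, 2≤4≤6.
N = 5·9·9 = 405
Δ = 2!·2!·6!/11! = 1/13860
Racah Σ t=0..2: t=0:+1/192 t=1:−1/36 t=2:+1/192 = -5/288
⇒ 3j(2 4 4; 0 0 0)² = 20/693, sgn -1
Racah Σ t=2..2: t=2:+1/1440 = 1/1440
⇒ 3j(2 4 4; -1 4 -3)² = 7/165, sgn -1
4πI² = N·(3j₀)²·(3jₘ)² = 60/121
I = +1·√(0.495868/4π) = 0.19864517

0.198645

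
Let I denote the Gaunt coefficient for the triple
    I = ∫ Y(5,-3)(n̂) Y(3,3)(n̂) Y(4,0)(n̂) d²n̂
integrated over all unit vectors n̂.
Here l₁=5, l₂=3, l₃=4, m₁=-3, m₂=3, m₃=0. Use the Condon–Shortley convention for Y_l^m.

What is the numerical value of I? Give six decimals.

0.196280

m-sum 0 ✓  L=12 even ✓  2≤4≤8 ✓
Π(2lᵢ+1) = 11×7×9 = 693
triangle coeff Δ(5,3,4) = 1/180180
Σ_t [1,3]: t=1:−1/576 t=2:+1/144 t=3:−1/576 = 1/288
(3j)²=20/1001 [(5 3 4; 0 0 0)], sign=+1
Σ_t [4,4]: t=4:+1/2304 = 1/2304
(3j)²=5/143 [(5 3 4; -3 3 0)], sign=+1
⇒ 4πI² = 900/1859
I = (+1)√(900/1859/(4π)) = 0.19628026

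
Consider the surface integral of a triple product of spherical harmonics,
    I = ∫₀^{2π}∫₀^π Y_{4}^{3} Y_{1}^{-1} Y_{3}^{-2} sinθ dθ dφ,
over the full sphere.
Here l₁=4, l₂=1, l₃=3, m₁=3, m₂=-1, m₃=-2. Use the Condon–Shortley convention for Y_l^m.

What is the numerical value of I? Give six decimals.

-0.282095

Checks pass: Σm=0; 8 even; l₃=3∈[3,5].
(2·4+1)(2·1+1)(2·3+1) = 189
Δ: 2! 6! 0! / 9! → 1/252
sum: t=1:−1/36 = -1/36
3j²(4 1 3; 0 0 0) = Δ·Π!·Σ² = 4/63  (sign +1)
sum: t=0:+1/240 = 1/240
3j²(4 1 3; 3 -1 -2) = Δ·Π!·Σ² = 1/12  (sign -1)
combine: 4πI² = 189·4/63·1/12 = 1/1
take √, sign -1: I = -0.28209479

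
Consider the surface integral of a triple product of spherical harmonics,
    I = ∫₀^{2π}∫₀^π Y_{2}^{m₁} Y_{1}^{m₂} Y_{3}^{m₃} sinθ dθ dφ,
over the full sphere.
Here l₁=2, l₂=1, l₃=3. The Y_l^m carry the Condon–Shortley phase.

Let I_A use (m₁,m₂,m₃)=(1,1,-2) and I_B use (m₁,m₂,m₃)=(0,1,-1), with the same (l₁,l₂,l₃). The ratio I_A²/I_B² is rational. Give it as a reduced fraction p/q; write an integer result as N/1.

Same 2,1,3: normalisation and zero-m 3j drop out of the ratio.
A: Δ: 0! 4! 2! / 7! → 1/105; sum: t=0:+1/12 = 1/12; 3j²(2 1 3; 1 1 -2) = Δ·Π!·Σ² = 2/21  (sign -1)
B: Δ: 0! 4! 2! / 7! → 1/105; sum: t=0:+1/8 = 1/8; 3j²(2 1 3; 0 1 -1) = Δ·Π!·Σ² = 2/35  (sign +1)
I_A²/I_B² = (2/21)/(2/35) = 5/3

5/3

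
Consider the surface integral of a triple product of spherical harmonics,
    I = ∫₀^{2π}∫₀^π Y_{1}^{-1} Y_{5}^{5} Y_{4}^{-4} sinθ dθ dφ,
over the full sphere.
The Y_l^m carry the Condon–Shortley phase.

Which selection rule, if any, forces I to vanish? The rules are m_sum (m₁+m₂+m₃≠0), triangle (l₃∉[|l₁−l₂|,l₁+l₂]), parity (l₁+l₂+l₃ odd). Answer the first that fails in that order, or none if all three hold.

none

m₁+m₂+m₃ = -1 + 5 − 4 = 0  ✓
triangle: |1−5|=4 ≤ l₃=4 ≤ 1+5=6  ✓
parity: l₁+l₂+l₃ = 10 is even  ✓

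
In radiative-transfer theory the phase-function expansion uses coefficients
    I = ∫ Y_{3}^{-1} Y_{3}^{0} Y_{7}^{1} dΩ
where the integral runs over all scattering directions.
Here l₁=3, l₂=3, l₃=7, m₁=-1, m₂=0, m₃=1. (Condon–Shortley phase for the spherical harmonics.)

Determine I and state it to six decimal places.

l₃=7 ∉ [0,6] — triangle fails ⇒ I = 0

0.000000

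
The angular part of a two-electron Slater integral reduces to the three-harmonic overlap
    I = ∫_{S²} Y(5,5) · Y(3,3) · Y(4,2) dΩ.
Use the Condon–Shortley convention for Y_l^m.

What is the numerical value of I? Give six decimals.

0.000000

5 + 3 + 2 = 10 ≠ 0: azimuthal integral kills it; I = 0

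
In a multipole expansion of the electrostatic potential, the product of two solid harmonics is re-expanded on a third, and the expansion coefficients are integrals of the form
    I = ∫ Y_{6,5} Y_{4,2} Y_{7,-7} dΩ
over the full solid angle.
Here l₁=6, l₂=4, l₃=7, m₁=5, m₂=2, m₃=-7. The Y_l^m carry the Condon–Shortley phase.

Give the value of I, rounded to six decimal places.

Σlᵢ=17 odd — θ-integrand is odd under cosθ→−cosθ; I=0

0.000000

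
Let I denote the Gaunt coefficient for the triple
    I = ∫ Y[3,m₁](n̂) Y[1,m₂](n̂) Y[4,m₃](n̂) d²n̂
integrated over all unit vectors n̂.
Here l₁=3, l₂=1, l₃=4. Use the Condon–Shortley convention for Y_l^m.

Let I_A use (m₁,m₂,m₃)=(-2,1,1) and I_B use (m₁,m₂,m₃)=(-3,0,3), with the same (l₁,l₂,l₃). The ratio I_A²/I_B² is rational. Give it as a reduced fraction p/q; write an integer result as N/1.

Same 3,1,4: normalisation and zero-m 3j drop out of the ratio.
A: Δ: 0! 6! 2! / 9! → 1/252; sum: t=0:+1/240 = 1/240; 3j²(3 1 4; -2 1 1) = Δ·Π!·Σ² = 1/84  (sign -1)
B: Δ: 0! 6! 2! / 9! → 1/252; sum: t=0:+1/720 = 1/720; 3j²(3 1 4; -3 0 3) = Δ·Π!·Σ² = 1/36  (sign -1)
I_A²/I_B² = (1/84)/(1/36) = 3/7

3/7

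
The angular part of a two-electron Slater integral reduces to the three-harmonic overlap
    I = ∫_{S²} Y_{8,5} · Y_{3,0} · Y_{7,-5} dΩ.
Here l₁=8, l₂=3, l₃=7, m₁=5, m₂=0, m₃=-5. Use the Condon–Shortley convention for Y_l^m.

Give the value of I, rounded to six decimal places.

Checks pass: Σm=0; 18 even; l₃=7∈[5,11].
(2·8+1)(2·3+1)(2·7+1) = 1785
Δ: 4! 12! 2! / 19! → 1/5290740
sum: t=1:−1/7257600 t=2:+1/2073600 t=3:−1/7257600 = 1/4838400
3j²(8 3 7; 0 0 0) = Δ·Π!·Σ² = 252/20995  (sign -1)
sum: t=1:−1/87091200 t=2:+1/159667200 t=3:−1/5748019200 = -31/5748019200
3j²(8 3 7; 5 0 -5) = Δ·Π!·Σ² = 961/135660  (sign -1)
combine: 4πI² = 1785·252/20995·961/135660 = 60543/398905
take √, sign +1: I = 0.10989863

0.109899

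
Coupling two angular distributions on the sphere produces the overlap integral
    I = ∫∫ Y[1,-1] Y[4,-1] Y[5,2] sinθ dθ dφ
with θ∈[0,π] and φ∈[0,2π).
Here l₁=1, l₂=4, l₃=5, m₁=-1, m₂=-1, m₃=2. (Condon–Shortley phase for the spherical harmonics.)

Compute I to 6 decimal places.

Checks pass: Σm=0; 10 even; l₃=5∈[3,5].
(2·1+1)(2·4+1)(2·5+1) = 297
Δ: 0! 2! 8! / 11! → 1/495
sum: t=0:+1/576 = 1/576
3j²(1 4 5; 0 0 0) = Δ·Π!·Σ² = 5/99  (sign -1)
sum: t=0:+1/1440 = 1/1440
3j²(1 4 5; -1 -1 2) = Δ·Π!·Σ² = 7/165  (sign -1)
combine: 4πI² = 297·5/99·7/165 = 7/11
take √, sign +1: I = 0.22503380

0.225034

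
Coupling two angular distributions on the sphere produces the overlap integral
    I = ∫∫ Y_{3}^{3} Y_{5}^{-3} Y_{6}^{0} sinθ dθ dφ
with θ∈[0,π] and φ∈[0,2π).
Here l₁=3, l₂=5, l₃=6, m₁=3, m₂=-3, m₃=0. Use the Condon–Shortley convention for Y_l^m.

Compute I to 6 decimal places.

m-sum 0 ✓  L=14 even ✓  2≤6≤8 ✓
Π(2lᵢ+1) = 7×11×13 = 1001
triangle coeff Δ(3,5,6) = 1/675675
Σ_t [0,2]: t=0:+1/8640 t=1:−1/2304 t=2:+1/8640 = -7/34560
(3j)²=7/429 [(3 5 6; 0 0 0)], sign=-1
Σ_t [0,0]: t=0:+1/69120 = 1/69120
(3j)²=4/429 [(3 5 6; 3 -3 0)], sign=+1
⇒ 4πI² = 196/1287
I = (-1)√(196/1287/(4π)) = -0.11008644

-0.110086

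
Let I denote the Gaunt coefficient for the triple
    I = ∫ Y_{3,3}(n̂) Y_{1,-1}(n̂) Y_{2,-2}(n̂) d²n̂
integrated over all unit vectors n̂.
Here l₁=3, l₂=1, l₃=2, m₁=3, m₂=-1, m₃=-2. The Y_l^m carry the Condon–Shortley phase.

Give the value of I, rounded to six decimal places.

m-sum 0 ✓  L=6 even ✓  2≤2≤4 ✓
Π(2lᵢ+1) = 7×3×5 = 105
triangle coeff Δ(3,1,2) = 1/105
Σ_t [1,1]: t=1:−1/4 = -1/4
(3j)²=3/35 [(3 1 2; 0 0 0)], sign=-1
Σ_t [0,0]: t=0:+1/48 = 1/48
(3j)²=1/7 [(3 1 2; 3 -1 -2)], sign=+1
⇒ 4πI² = 9/7
I = (-1)√(9/7/(4π)) = -0.31986543

-0.319865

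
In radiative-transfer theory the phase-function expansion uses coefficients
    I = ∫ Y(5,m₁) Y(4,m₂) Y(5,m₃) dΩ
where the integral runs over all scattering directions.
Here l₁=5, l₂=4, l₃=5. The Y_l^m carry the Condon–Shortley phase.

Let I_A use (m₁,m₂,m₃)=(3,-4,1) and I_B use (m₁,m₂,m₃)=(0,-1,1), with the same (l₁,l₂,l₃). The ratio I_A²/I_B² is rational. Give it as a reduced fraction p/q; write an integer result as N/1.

10/1

l's match ⇒ only the (l;m) 3-j factors differ between A and B.
A: triangle coeff Δ(5,4,5) = 1/3153150; Σ_t [0,0]: t=0:+1/27648 = 1/27648; (3j)²=10/429 [(5 4 5; 3 -4 1)], sign=+1
B: triangle coeff Δ(5,4,5) = 1/3153150; Σ_t [0,3]: t=0:+1/17280 t=1:−1/1152 t=2:+1/864 t=3:−1/6912 = 7/34560; (3j)²=1/429 [(5 4 5; 0 -1 1)], sign=+1
I_A²/I_B² = (10/429)/(1/429) = 10/1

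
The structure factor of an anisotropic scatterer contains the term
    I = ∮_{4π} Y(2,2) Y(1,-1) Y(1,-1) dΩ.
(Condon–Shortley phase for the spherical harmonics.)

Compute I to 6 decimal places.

Rules hold: Σm=0, L=4 even, 1≤1≤3.
N = 5·3·3 = 45
Δ = 2!·2!·0!/5! = 1/30
Racah Σ t=1..1: t=1:−1/1 = -1/1
⇒ 3j(2 1 1; 0 0 0)² = 2/15, sgn +1
Racah Σ t=0..0: t=0:+1/4 = 1/4
⇒ 3j(2 1 1; 2 -1 -1)² = 1/5, sgn +1
4πI² = N·(3j₀)²·(3jₘ)² = 6/5
I = +1·√(1.2/4π) = 0.30901936

0.309019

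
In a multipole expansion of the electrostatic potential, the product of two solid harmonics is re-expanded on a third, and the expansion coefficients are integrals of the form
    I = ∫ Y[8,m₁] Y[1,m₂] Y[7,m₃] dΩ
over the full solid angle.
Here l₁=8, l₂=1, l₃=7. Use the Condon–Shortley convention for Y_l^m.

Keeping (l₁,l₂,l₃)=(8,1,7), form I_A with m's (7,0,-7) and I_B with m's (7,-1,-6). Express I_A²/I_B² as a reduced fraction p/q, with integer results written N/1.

l's match ⇒ only the (l;m) 3-j factors differ between A and B.
A: triangle coeff Δ(8,1,7) = 1/2040; Σ_t [1,1]: t=1:−1/87178291200 = -1/87178291200; (3j)²=1/136 [(8 1 7; 7 0 -7)], sign=-1
B: triangle coeff Δ(8,1,7) = 1/2040; Σ_t [0,0]: t=0:+1/12454041600 = 1/12454041600; (3j)²=7/136 [(8 1 7; 7 -1 -6)], sign=-1
I_A²/I_B² = (1/136)/(7/136) = 1/7

1/7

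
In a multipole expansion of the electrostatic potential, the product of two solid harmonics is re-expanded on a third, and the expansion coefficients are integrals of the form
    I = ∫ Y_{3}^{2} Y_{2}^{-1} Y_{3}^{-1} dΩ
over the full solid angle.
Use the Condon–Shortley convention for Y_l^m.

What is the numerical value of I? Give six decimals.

m-sum 0 ✓  L=8 even ✓  1≤3≤5 ✓
Π(2lᵢ+1) = 7×5×7 = 245
triangle coeff Δ(3,2,3) = 1/3780
Σ_t [0,2]: t=0:+1/24 t=1:−1/4 t=2:+1/24 = -1/6
(3j)²=4/105 [(3 2 3; 0 0 0)], sign=+1
Σ_t [0,1]: t=0:+1/12 t=1:−1/48 = 1/16
(3j)²=1/28 [(3 2 3; 2 -1 -1)], sign=+1
⇒ 4πI² = 1/3
I = (+1)√(1/3/(4π)) = 0.16286750

0.162868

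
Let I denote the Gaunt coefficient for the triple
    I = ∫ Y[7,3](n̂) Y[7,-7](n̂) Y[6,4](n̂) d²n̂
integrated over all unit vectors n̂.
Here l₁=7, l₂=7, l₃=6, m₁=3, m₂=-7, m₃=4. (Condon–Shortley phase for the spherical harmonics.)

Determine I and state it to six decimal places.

0.139650

Rules hold: Σm=0, L=20 even, 0≤6≤14.
N = 15·15·13 = 2925
Δ = 8!·6!·6!/21! = 1/2444321880
Racah Σ t=1..7: t=1:−1/2612736000 t=2:+1/20736000 t=3:−1/1658880 t=4:+1/746496 t=5:−1/1658880 t=6:+1/20736000 t=7:−1/2612736000 = 1/4354560
⇒ 3j(7 7 6; 0 0 0)² = 1000/138567, sgn +1
Racah Σ t=0..0: t=0:+1/1393459200 = 1/1393459200
⇒ 3j(7 7 6; 3 -7 4)² = 15/1292, sgn +1
4πI² = N·(3j₀)²·(3jₘ)² = 281250/1147619
I = +1·√(0.245073/4π) = 0.13965049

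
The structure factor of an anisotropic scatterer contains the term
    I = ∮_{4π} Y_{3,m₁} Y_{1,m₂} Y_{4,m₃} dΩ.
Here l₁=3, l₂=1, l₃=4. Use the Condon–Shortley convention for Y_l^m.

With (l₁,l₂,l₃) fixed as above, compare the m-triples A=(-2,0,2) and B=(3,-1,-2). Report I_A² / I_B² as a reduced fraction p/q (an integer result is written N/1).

Same 3,1,4: normalisation and zero-m 3j drop out of the ratio.
A: Δ: 0! 6! 2! / 9! → 1/252; sum: t=0:+1/120 = 1/120; 3j²(3 1 4; -2 0 2) = Δ·Π!·Σ² = 1/21  (sign +1)
B: Δ: 0! 6! 2! / 9! → 1/252; sum: t=0:+1/1440 = 1/1440; 3j²(3 1 4; 3 -1 -2) = Δ·Π!·Σ² = 1/252  (sign +1)
I_A²/I_B² = (1/21)/(1/252) = 12/1

12/1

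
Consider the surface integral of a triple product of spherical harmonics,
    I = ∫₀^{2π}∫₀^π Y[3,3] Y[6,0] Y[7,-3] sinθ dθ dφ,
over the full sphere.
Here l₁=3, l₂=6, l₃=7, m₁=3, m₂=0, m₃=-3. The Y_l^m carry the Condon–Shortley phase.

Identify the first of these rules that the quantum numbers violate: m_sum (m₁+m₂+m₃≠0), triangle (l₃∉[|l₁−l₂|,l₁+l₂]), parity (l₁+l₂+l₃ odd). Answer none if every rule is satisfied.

none

Σmᵢ = 0  ✓
l₃∈[|l₁−l₂|,l₁+l₂]=[3,9], have l₃=7  ✓
Σlᵢ = 16 ⇒ even  ✓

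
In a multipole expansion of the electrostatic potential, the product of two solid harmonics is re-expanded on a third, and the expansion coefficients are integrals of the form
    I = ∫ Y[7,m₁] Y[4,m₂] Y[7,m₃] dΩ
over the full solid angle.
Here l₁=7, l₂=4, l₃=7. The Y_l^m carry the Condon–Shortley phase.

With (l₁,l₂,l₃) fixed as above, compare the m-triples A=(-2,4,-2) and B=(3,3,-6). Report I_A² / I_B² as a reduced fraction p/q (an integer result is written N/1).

196/143

l's match ⇒ only the (l;m) 3-j factors differ between A and B.
A: triangle coeff Δ(7,4,7) = 1/58198140; Σ_t [4,4]: t=4:+1/8294400 = 1/8294400; (3j)²=882/46189 [(7 4 7; -2 4 -2)], sign=-1
B: triangle coeff Δ(7,4,7) = 1/58198140; Σ_t [3,4]: t=3:−1/52254720 t=4:+1/522547200 = -1/58060800; (3j)²=9/646 [(7 4 7; 3 3 -6)], sign=+1
I_A²/I_B² = (882/46189)/(9/646) = 196/143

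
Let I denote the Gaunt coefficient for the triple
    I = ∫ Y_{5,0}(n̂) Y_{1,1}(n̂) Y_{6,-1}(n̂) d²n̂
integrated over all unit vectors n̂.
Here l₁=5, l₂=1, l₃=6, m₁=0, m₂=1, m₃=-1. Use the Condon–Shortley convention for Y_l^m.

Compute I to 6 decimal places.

-0.187239

m-sum 0 ✓  L=12 even ✓  4≤6≤6 ✓
Π(2lᵢ+1) = 11×3×13 = 429
triangle coeff Δ(5,1,6) = 1/858
Σ_t [0,0]: t=0:+1/14400 = 1/14400
(3j)²=6/143 [(5 1 6; 0 0 0)], sign=+1
Σ_t [0,0]: t=0:+1/28800 = 1/28800
(3j)²=7/286 [(5 1 6; 0 1 -1)], sign=-1
⇒ 4πI² = 63/143
I = (-1)√(63/143/(4π)) = -0.18723944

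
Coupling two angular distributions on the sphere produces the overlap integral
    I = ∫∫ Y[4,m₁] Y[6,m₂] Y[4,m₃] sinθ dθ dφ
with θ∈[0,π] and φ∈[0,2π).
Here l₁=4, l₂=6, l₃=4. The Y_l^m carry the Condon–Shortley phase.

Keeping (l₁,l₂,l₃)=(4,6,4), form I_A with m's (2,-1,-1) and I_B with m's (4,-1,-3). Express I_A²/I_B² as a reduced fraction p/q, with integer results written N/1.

9/4

Shared (l₁,l₂,l₃)=(4,6,4): N and (l;000)² cancel in I_A²/I_B².
A: Δ = 6!·2!·6!/15! = 1/1261260; Racah Σ t=0..2: t=0:+1/172800 t=1:−1/5760 t=2:+1/3456 = 7/57600; ⇒ 3j(4 6 4; 2 -1 -1)² = 21/2860, sgn -1
B: Δ = 6!·2!·6!/15! = 1/1261260; Racah Σ t=0..0: t=0:+1/172800 = 1/172800; ⇒ 3j(4 6 4; 4 -1 -3)² = 7/2145, sgn -1
I_A²/I_B² = (21/2860)/(7/2145) = 9/4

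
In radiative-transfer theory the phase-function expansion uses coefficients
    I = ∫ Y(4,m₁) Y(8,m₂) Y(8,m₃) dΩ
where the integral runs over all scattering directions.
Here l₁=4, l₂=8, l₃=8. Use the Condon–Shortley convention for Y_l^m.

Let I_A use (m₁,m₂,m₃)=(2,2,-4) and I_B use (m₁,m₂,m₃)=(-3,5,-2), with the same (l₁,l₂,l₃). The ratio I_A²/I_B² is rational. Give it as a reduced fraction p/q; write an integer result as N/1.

l's match ⇒ only the (l;m) 3-j factors differ between A and B.
A: triangle coeff Δ(4,8,8) = 1/185175900; Σ_t [0,2]: t=0:+1/696729600 t=1:−1/78382080 t=2:+1/92897280 = -1/1791590400; (3j)²=11/151164 [(4 8 8; 2 2 -4)], sign=-1
B: triangle coeff Δ(4,8,8) = 1/185175900; Σ_t [3,4]: t=3:−1/1045094400 t=4:+1/313528320 = 1/447897600; (3j)²=77/5814 [(4 8 8; -3 5 -2)], sign=+1
I_A²/I_B² = (11/151164)/(77/5814) = 1/182

1/182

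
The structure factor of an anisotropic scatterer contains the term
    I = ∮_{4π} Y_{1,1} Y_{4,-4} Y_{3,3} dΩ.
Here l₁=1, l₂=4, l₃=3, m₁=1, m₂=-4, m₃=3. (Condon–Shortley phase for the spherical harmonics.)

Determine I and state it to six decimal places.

0.325735

m-sum 0 ✓  L=8 even ✓  3≤3≤5 ✓
Π(2lᵢ+1) = 3×9×7 = 189
triangle coeff Δ(1,4,3) = 1/252
Σ_t [1,1]: t=1:−1/36 = -1/36
(3j)²=4/63 [(1 4 3; 0 0 0)], sign=+1
Σ_t [0,0]: t=0:+1/1440 = 1/1440
(3j)²=1/9 [(1 4 3; 1 -4 3)], sign=+1
⇒ 4πI² = 4/3
I = (+1)√(4/3/(4π)) = 0.32573501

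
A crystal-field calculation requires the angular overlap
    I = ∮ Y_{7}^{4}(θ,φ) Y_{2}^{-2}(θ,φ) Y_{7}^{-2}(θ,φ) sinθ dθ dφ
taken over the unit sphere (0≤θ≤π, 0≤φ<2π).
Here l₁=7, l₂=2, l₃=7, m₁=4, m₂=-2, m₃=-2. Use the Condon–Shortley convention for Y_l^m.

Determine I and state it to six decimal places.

-0.163963

Rules hold: Σm=0, L=16 even, 5≤7≤9.
N = 15·5·15 = 1125
Δ = 2!·12!·2!/17! = 1/185640
Racah Σ t=0..2: t=0:+1/2419200 t=1:−1/518400 t=2:+1/2419200 = -1/907200
⇒ 3j(7 2 7; 0 0 0)² = 56/3315, sgn +1
Racah Σ t=0..0: t=0:+1/8709120 = 1/8709120
⇒ 3j(7 2 7; 4 -2 -2)² = 55/3094, sgn -1
4πI² = N·(3j₀)²·(3jₘ)² = 16500/48841
I = -1·√(0.337831/4π) = -0.16396259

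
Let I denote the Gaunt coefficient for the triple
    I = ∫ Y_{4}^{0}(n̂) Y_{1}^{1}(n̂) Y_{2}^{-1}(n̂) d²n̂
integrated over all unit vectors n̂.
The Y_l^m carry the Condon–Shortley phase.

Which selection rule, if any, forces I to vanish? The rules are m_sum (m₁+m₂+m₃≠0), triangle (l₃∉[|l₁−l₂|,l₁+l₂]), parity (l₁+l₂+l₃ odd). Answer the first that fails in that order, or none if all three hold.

Σmᵢ = 0  ✓
l₃∈[|l₁−l₂|,l₁+l₂]=[3,5], have l₃=2  ✗
Σlᵢ = 7 ⇒ odd

triangle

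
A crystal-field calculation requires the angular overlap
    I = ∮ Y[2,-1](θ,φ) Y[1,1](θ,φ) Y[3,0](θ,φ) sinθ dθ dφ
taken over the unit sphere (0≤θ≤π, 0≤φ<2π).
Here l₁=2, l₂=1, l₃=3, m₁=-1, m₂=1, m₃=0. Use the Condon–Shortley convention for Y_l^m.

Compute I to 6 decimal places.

0.143048

Rules hold: Σm=0, L=6 even, 1≤3≤3.
N = 5·3·7 = 105
Δ = 0!·4!·2!/7! = 1/105
Racah Σ t=0..0: t=0:+1/4 = 1/4
⇒ 3j(2 1 3; 0 0 0)² = 3/35, sgn -1
Racah Σ t=0..0: t=0:+1/12 = 1/12
⇒ 3j(2 1 3; -1 1 0)² = 1/35, sgn -1
4πI² = N·(3j₀)²·(3jₘ)² = 9/35
I = +1·√(0.257143/4π) = 0.14304817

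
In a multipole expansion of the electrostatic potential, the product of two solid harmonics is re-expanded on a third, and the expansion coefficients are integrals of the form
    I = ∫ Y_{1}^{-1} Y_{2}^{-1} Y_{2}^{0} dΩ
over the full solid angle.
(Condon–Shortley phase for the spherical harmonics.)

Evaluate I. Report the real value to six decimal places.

Σmᵢ = -2 ≠ 0, so the φ-integral vanishes; I = 0

0.000000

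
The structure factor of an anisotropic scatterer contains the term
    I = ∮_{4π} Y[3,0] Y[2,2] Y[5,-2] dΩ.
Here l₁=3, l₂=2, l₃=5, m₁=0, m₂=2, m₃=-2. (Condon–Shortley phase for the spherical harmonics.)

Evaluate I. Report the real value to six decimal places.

Checks pass: Σm=0; 10 even; l₃=5∈[1,5].
(2·3+1)(2·2+1)(2·5+1) = 385
Δ: 0! 6! 4! / 11! → 1/2310
sum: t=0:+1/144 = 1/144
3j²(3 2 5; 0 0 0) = Δ·Π!·Σ² = 10/231  (sign -1)
sum: t=0:+1/864 = 1/864
3j²(3 2 5; 0 2 -2) = Δ·Π!·Σ² = 1/66  (sign -1)
combine: 4πI² = 385·10/231·1/66 = 25/99
take √, sign +1: I = 0.14175797

0.141758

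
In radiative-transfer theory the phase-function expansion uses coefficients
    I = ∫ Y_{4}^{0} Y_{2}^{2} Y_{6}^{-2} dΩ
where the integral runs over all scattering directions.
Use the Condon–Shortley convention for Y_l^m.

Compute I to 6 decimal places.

Checks pass: Σm=0; 12 even; l₃=6∈[2,6].
(2·4+1)(2·2+1)(2·6+1) = 585
Δ: 0! 8! 4! / 13! → 1/6435
sum: t=0:+1/2304 = 1/2304
3j²(4 2 6; 0 0 0) = Δ·Π!·Σ² = 5/143  (sign +1)
sum: t=0:+1/13824 = 1/13824
3j²(4 2 6; 0 2 -2) = Δ·Π!·Σ² = 14/1287  (sign +1)
combine: 4πI² = 585·5/143·14/1287 = 350/1573
take √, sign +1: I = 0.13306527

0.133065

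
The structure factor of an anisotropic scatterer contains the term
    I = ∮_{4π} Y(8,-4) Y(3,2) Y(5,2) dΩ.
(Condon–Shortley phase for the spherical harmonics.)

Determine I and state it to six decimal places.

0.236305

m-sum 0 ✓  L=16 even ✓  5≤5≤11 ✓
Π(2lᵢ+1) = 17×7×11 = 1309
triangle coeff Δ(8,3,5) = 1/136136
Σ_t [3,3]: t=3:−1/518400 = -1/518400
(3j)²=56/2431 [(8 3 5; 0 0 0)], sign=+1
Σ_t [5,5]: t=5:−1/3628800 = -1/3628800
(3j)²=36/1547 [(8 3 5; -4 2 2)], sign=+1
⇒ 4πI² = 2016/2873
I = (+1)√(2016/2873/(4π)) = 0.23630479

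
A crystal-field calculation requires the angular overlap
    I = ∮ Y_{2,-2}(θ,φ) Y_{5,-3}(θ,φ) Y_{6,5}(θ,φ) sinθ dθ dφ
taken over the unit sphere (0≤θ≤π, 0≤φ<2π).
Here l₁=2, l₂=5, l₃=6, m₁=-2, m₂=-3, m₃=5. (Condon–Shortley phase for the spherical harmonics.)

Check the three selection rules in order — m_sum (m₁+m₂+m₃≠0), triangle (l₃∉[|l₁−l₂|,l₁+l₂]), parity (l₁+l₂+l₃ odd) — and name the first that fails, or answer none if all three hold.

Σmᵢ = 0  ✓
l₃∈[|l₁−l₂|,l₁+l₂]=[3,7], have l₃=6  ✓
Σlᵢ = 13 ⇒ odd  ✗

parity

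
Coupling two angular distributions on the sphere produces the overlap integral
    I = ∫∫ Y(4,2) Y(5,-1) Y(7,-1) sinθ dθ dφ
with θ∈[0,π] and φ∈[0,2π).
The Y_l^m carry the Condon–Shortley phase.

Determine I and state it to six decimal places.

0.093380

Rules hold: Σm=0, L=16 even, 1≤7≤9.
N = 9·11·15 = 1485
Δ = 2!·6!·8!/17! = 1/6126120
Racah Σ t=0..2: t=0:+1/69120 t=1:−1/20736 t=2:+1/69120 = -1/51840
⇒ 3j(4 5 7; 0 0 0)² = 280/21879, sgn +1
Racah Σ t=0..2: t=0:+1/55296 t=1:−1/86400 t=2:+1/2073600 = 29/4147200
⇒ 3j(4 5 7; 2 -1 -1)² = 841/145860, sgn +1
4πI² = N·(3j₀)²·(3jₘ)² = 58870/537251
I = +1·√(0.109576/4π) = 0.09337991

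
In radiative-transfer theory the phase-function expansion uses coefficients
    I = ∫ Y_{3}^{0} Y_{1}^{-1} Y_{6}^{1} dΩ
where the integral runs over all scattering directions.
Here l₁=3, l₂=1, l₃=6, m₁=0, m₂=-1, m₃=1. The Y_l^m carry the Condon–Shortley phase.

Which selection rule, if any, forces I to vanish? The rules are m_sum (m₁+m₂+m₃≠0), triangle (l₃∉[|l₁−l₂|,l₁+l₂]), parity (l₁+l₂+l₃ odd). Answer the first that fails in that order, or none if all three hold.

triangle

Σmᵢ = 0  ✓
l₃∈[|l₁−l₂|,l₁+l₂]=[2,4], have l₃=6  ✗
Σlᵢ = 10 ⇒ even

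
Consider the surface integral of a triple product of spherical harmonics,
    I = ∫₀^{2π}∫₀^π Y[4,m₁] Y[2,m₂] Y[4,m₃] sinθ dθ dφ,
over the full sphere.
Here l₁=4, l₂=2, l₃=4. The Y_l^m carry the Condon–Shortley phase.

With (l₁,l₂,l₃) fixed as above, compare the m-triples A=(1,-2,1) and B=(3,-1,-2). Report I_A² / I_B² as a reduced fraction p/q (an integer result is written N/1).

l's match ⇒ only the (l;m) 3-j factors differ between A and B.
A: triangle coeff Δ(4,2,4) = 1/13860; Σ_t [0,0]: t=0:+1/144 = 1/144; (3j)²=10/231 [(4 2 4; 1 -2 1)], sign=-1
B: triangle coeff Δ(4,2,4) = 1/13860; Σ_t [0,1]: t=0:+1/240 t=1:−1/1440 = 1/288; (3j)²=5/132 [(4 2 4; 3 -1 -2)], sign=+1
I_A²/I_B² = (10/231)/(5/132) = 8/7

8/7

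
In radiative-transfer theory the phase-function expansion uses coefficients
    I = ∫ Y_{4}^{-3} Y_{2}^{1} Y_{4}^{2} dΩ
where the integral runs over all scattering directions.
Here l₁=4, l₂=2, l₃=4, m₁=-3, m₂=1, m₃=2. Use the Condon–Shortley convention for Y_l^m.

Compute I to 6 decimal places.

Checks pass: Σm=0; 10 even; l₃=4∈[2,6].
(2·4+1)(2·2+1)(2·4+1) = 405
Δ: 2! 6! 2! / 11! → 1/13860
sum: t=0:+1/192 t=1:−1/36 t=2:+1/192 = -5/288
3j²(4 2 4; 0 0 0) = Δ·Π!·Σ² = 20/693  (sign -1)
sum: t=1:−1/1440 t=2:+1/240 = 1/288
3j²(4 2 4; -3 1 2) = Δ·Π!·Σ² = 5/132  (sign +1)
combine: 4πI² = 405·20/693·5/132 = 375/847
take √, sign -1: I = -0.18770204

-0.187702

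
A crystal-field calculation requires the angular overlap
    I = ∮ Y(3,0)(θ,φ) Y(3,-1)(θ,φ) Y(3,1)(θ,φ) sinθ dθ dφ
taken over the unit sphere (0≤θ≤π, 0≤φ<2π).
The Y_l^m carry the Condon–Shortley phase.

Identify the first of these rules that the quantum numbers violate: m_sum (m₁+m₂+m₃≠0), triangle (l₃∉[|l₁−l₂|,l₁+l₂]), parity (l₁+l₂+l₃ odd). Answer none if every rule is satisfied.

m₁+m₂+m₃ = 0 − 1 + 1 = 0  ✓
triangle: |3−3|=0 ≤ l₃=3 ≤ 3+3=6  ✓
parity: l₁+l₂+l₃ = 9 is odd  ✗

parity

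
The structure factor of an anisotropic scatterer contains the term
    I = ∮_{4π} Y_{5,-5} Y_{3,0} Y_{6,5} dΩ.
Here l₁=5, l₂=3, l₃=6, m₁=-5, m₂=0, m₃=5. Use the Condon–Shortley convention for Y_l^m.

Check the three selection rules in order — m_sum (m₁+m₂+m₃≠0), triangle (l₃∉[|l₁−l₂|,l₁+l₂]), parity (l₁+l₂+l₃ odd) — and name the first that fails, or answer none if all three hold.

azimuthal sum: -5 + 0 + 5 = 0  ✓
2 ≤ 6 ≤ 8 (triangle on l)  ✓
L = 5 + 3 + 6 = 14 (even)  ✓

none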